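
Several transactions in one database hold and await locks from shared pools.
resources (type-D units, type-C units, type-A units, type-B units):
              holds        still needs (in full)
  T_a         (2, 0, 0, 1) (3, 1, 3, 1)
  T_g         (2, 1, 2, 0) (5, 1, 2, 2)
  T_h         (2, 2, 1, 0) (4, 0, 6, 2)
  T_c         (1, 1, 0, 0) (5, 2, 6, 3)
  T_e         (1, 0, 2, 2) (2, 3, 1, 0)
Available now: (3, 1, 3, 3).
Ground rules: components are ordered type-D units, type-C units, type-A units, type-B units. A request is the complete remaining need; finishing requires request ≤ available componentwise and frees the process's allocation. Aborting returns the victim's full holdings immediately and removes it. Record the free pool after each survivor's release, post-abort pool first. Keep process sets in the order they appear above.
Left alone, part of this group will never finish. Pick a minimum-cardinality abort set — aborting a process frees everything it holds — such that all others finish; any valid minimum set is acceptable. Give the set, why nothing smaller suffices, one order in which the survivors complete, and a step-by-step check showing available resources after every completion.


The answer: abort T_h.
Key observation: the returned (2, 2, 1, 0) from T_h is what brings T_e — unrunnable before, under any order — into play at step 3.
No smaller set exists: with zero aborts the deadlock remains.
One survivor order: T_a, T_g, T_e, T_c. Step-by-step check (post-abort pool first):
  pool = (5, 3, 4, 3)
  T_a: need (3, 1, 3, 1) fits (5, 3, 4, 3); releases (2, 0, 0, 1), pool now (7, 3, 4, 4)
  T_g: need (5, 1, 2, 2) fits (7, 3, 4, 4); releases (2, 1, 2, 0), pool now (9, 4, 6, 4)
  T_e: need (2, 3, 1, 0) fits (9, 4, 6, 4); releases (1, 0, 2, 2), pool now (10, 4, 8, 6)
  T_c: need (5, 2, 6, 3) fits (10, 4, 8, 6); releases (1, 1, 0, 0), pool now (11, 5, 8, 6)


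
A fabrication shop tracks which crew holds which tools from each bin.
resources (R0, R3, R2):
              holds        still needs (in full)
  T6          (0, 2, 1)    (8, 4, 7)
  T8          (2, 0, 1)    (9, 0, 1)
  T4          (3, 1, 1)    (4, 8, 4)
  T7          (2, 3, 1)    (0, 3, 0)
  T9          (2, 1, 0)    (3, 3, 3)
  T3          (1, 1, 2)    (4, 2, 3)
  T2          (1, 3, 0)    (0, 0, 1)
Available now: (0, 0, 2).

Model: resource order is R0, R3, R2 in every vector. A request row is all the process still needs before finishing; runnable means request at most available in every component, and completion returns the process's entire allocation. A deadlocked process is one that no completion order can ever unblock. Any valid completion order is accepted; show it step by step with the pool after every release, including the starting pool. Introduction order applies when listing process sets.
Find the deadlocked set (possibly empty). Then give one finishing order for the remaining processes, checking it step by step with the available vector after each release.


No process is deadlocked.
Key observation: starting with T2, each completion frees enough for the next — no one is permanently blocked.
One completion order for the rest: T2, T7, T9, T3, T4, T8, T6. Verifying each step:
  pool = (0, 0, 2)
  T2: need (0, 0, 1) fits (0, 0, 2); releases (1, 3, 0), pool now (1, 3, 2)
  T7: need (0, 3, 0) fits (1, 3, 2); releases (2, 3, 1), pool now (3, 6, 3)
  T9: need (3, 3, 3) fits (3, 6, 3); releases (2, 1, 0), pool now (5, 7, 3)
  T3: need (4, 2, 3) fits (5, 7, 3); releases (1, 1, 2), pool now (6, 8, 5)
  T4: need (4, 8, 4) fits (6, 8, 5); releases (3, 1, 1), pool now (9, 9, 6)
  T8: need (9, 0, 1) fits (9, 9, 6); releases (2, 0, 1), pool now (11, 9, 7)
  T6: need (8, 4, 7) fits (11, 9, 7); releases (0, 2, 1), pool now (11, 11, 8)


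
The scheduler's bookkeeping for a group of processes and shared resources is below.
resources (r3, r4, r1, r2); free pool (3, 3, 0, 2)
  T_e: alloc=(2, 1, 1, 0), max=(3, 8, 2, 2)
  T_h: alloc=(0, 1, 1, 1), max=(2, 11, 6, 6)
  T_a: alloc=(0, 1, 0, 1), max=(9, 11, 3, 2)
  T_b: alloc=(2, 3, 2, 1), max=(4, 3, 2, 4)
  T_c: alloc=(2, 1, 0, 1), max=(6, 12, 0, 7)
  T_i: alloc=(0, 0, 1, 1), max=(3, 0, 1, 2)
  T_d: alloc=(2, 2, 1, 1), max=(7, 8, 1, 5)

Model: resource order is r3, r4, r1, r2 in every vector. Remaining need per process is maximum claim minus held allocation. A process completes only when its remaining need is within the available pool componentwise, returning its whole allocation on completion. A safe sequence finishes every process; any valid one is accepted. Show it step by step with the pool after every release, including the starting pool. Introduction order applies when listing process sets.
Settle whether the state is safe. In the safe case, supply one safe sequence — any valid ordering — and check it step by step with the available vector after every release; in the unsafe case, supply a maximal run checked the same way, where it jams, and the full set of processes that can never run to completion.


The state is UNSAFE.
Key observation: even finishing T_i, T_b, T_d, T_e leaves just (9, 9, 5, 5) free — too little r4 for any of the remaining processes.
The run T_i, T_b, T_d, T_e cannot be extended any further. Check, step by step:
  pool = (3, 3, 0, 2)
  run T_i (needs (3, 0, 0, 1), free (3, 3, 0, 2)); after release of (0, 0, 1, 1) the pool is (3, 3, 1, 3)
  run T_b (needs (2, 0, 0, 3), free (3, 3, 1, 3)); after release of (2, 3, 2, 1) the pool is (5, 6, 3, 4)
  run T_d (needs (5, 6, 0, 4), free (5, 6, 3, 4)); after release of (2, 2, 1, 1) the pool is (7, 8, 4, 5)
  run T_e (needs (1, 7, 1, 2), free (7, 8, 4, 5)); after release of (2, 1, 1, 0) the pool is (9, 9, 5, 5)
  T_h cannot run: need (2, 10, 5, 5) vs free (9, 9, 5, 5) (insufficient r4)
  T_a cannot run: need (9, 10, 3, 1) vs free (9, 9, 5, 5) (insufficient r4)
  T_c cannot run: need (4, 11, 0, 6) vs free (9, 9, 5, 5) (insufficient r4 and r2)
Processes that can never finish: T_h, T_a and T_c.


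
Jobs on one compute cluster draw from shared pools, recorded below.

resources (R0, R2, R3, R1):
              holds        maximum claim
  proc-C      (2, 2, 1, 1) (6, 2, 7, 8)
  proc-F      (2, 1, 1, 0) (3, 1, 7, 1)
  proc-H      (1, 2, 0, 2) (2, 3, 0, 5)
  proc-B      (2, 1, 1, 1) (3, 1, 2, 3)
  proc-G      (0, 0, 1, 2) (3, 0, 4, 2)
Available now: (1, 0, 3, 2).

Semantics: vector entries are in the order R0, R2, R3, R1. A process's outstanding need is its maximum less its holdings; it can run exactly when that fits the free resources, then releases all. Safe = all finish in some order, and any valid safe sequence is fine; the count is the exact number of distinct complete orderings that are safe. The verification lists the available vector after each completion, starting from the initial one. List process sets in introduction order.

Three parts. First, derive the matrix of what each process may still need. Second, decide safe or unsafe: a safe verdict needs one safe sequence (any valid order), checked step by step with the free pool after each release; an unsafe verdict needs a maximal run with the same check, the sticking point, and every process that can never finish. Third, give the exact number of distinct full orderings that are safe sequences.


(1) Remaining need (order R0, R2, R3, R1):
  proc-C: (4, 0, 6, 7)
  proc-F: (1, 0, 6, 1)
  proc-H: (1, 1, 0, 3)
  proc-B: (1, 0, 1, 2)
  proc-G: (3, 0, 3, 0)
(2) UNSAFE.
Key observation: the wall is R3: completing proc-B, proc-H, proc-G brings the pool only to (4, 3, 5, 7), and all the rest need more.
A maximal execution: proc-B, proc-H, proc-G — then nothing else fits. Walking it through:
  pool = (1, 0, 3, 2)
  proc-B needs (1, 0, 1, 2) <= (1, 0, 3, 2) -> finishes; pool += (2, 1, 1, 1) = (3, 1, 4, 3)
  proc-H needs (1, 1, 0, 3) <= (3, 1, 4, 3) -> finishes; pool += (1, 2, 0, 2) = (4, 3, 4, 5)
  proc-G needs (3, 0, 3, 0) <= (4, 3, 4, 5) -> finishes; pool += (0, 0, 1, 2) = (4, 3, 5, 7)
  blocked: proc-C wants (4, 0, 6, 7), pool (4, 3, 5, 7) — not enough R3
  blocked: proc-F wants (1, 0, 6, 1), pool (4, 3, 5, 7) — not enough R3
Never able to finish: proc-C and proc-F.
(3) The exact count: 0 of the possible complete orderings are safe sequences.


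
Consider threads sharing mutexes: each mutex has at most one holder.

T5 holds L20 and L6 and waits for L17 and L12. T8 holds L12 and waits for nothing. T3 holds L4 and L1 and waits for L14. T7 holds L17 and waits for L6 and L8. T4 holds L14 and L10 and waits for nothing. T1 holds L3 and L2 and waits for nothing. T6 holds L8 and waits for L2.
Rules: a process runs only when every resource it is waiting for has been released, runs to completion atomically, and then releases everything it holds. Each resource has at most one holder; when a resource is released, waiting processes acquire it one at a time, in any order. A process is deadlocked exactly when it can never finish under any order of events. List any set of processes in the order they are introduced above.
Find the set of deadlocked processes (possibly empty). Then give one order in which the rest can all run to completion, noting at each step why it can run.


Deadlocked: T5 and T7.
Key observation: the wait chain closes on itself along T5 -> T7 -> T5; no other process is dragged down with it.
One completion order for the rest: T1, T6, T4, T8, T3.
Walking it through:
  T1 waits on nothing -> runs at once and releases L3 and L2
  T6: everything it awaited (L2) is free; runs, freeing L8
  T4 waits on nothing -> runs at once and releases L14 and L10
  T8 waits on nothing -> runs at once and releases L12
  T3: everything it awaited (L14) is free; runs, freeing L4 and L1


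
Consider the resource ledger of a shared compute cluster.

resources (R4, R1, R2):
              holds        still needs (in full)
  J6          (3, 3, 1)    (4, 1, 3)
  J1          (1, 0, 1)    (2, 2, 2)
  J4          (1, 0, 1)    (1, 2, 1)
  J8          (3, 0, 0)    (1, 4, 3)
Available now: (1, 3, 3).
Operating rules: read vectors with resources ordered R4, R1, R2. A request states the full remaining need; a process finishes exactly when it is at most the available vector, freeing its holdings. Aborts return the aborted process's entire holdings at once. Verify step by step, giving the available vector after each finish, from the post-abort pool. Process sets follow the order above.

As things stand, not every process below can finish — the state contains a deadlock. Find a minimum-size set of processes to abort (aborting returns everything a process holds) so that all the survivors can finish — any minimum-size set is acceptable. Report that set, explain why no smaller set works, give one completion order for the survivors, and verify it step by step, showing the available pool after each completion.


Abort J6.
Key observation: J8 was stuck for good until J6 gave back (3, 3, 1); in the order shown it finishes at step 2.
Why nothing smaller works: aborting no one leaves the state deadlocked as given.
Survivors finish in the order: J1, J8, J4. Verifying each step (pool after the aborts first):
  pool = (4, 6, 4)
  J1: need (2, 2, 2) fits (4, 6, 4); releases (1, 0, 1), pool now (5, 6, 5)
  J8: need (1, 4, 3) fits (5, 6, 5); releases (3, 0, 0), pool now (8, 6, 5)
  J4: need (1, 2, 1) fits (8, 6, 5); releases (1, 0, 1), pool now (9, 6, 6)


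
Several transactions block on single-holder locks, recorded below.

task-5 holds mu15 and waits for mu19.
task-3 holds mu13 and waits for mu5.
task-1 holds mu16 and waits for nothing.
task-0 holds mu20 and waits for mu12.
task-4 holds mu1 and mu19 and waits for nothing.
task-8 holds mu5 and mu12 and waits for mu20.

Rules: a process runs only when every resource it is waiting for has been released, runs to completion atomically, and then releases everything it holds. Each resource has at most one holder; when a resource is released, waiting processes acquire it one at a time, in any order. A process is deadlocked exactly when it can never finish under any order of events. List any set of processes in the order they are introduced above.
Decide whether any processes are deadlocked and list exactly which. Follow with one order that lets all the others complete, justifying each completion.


Deadlocked set: task-3, task-0 and task-8.
Key observation: nobody on the ring task-8 -> task-0 -> task-8 can start until another member finishes, which never happens; task-3 waits into the deadlock from upstream.
A valid finishing order for the others: task-4, task-1, task-5.
Step-by-step check:
  task-4 waits on nothing -> runs at once and releases mu1 and mu19
  task-1 waits on nothing -> runs at once and releases mu16
  run task-5 (all its waits — mu19 — are resolved); releases mu15


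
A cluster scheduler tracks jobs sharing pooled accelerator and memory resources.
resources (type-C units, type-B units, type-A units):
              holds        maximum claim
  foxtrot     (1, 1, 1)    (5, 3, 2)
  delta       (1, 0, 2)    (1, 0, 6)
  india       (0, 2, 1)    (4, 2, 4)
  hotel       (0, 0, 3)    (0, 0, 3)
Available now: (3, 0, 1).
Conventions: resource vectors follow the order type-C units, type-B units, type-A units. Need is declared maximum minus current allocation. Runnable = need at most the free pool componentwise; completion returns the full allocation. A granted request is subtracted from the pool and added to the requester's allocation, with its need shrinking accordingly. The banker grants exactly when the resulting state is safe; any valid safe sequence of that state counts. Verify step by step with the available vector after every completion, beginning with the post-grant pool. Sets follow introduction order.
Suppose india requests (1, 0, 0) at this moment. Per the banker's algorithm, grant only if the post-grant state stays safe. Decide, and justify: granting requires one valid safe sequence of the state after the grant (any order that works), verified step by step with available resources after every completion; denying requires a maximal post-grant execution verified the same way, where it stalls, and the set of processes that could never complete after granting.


GRANT — the state after the grant stays safe, e.g. via hotel, delta, india, foxtrot.
Key observation: after the grant the pool drops to (2, 0, 1), which still lets hotel finish first and unwind the rest.
Check on the post-grant state, step by step:
  pool = (2, 0, 1)
  run hotel (needs (0, 0, 0), free (2, 0, 1)); after release of (0, 0, 3) the pool is (2, 0, 4)
  run delta (needs (0, 0, 4), free (2, 0, 4)); after release of (1, 0, 2) the pool is (3, 0, 6)
  run india (needs (3, 0, 3), free (3, 0, 6)); after release of (1, 2, 1) the pool is (4, 2, 7)
  run foxtrot (needs (4, 2, 1), free (4, 2, 7)); after release of (1, 1, 1) the pool is (5, 3, 8)


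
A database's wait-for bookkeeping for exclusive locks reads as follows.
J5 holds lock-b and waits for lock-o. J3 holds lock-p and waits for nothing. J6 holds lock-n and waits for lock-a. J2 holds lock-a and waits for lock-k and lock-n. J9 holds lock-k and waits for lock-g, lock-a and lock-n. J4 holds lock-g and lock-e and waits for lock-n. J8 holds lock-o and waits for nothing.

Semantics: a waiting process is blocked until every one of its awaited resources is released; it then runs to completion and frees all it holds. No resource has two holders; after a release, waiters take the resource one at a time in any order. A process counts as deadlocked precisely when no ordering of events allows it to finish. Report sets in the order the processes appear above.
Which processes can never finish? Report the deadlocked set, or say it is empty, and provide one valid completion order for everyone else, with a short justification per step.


The deadlocked set is J6, J2, J9 and J4.
Key observation: the loop J6 -> J2 -> J6 blocks itself forever; J9 and J4 are caught in further circular waits.
One completion order for the rest: J3, J8, J5.
Verifying each step:
  J3 waits on nothing -> runs at once and releases lock-p
  J8 waits on nothing -> runs at once and releases lock-o
  J5: everything it awaited (lock-o) is free; runs, freeing lock-b


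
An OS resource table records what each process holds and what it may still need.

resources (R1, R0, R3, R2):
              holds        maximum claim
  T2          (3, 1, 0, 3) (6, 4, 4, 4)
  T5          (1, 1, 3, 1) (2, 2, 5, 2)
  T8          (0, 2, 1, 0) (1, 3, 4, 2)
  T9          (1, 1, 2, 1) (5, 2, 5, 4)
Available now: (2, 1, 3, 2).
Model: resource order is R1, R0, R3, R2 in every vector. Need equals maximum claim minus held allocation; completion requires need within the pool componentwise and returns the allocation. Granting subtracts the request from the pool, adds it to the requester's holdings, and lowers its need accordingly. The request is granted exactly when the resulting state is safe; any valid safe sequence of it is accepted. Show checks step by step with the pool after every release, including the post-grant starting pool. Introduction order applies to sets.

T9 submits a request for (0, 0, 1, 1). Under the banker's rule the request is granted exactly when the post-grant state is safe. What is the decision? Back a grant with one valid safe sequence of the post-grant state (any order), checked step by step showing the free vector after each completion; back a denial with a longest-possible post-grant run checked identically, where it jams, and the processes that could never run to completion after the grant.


GRANT — the state after the grant stays safe, e.g. via T5, T8, T2, T9.
Key observation: post-grant, (2, 1, 2, 1) remains, and an order beginning with T5 completes everyone.
Verifying the post-grant state step by step:
  pool = (2, 1, 2, 1)
  T5: need (1, 1, 2, 1) fits (2, 1, 2, 1); releases (1, 1, 3, 1), pool now (3, 2, 5, 2)
  T8: need (1, 1, 3, 2) fits (3, 2, 5, 2); releases (0, 2, 1, 0), pool now (3, 4, 6, 2)
  T2: need (3, 3, 4, 1) fits (3, 4, 6, 2); releases (3, 1, 0, 3), pool now (6, 5, 6, 5)
  T9: need (4, 1, 2, 2) fits (6, 5, 6, 5); releases (1, 1, 3, 2), pool now (7, 6, 9, 7)


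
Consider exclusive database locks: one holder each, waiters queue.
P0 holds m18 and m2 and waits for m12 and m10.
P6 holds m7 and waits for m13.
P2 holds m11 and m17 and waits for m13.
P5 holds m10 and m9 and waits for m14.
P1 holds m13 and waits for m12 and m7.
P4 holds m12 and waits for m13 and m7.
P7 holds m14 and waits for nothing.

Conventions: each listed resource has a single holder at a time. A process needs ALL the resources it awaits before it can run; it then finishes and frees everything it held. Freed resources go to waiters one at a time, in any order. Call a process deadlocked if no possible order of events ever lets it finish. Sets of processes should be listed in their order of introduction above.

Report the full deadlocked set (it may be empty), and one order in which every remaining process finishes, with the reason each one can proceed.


The deadlocked set is P0, P6, P2, P1 and P4.
Key observation: nobody on the ring P6 -> P1 -> P6 can start until another member finishes, which never happens; P4 is caught in further circular waits and P0 and P2 wait into the deadlock from upstream.
One completion order for the rest: P7, P5.
Walking it through:
  run P7 (it waits on nothing); releases m14
  run P5 (all its waits — m14 — are resolved); releases m10 and m9


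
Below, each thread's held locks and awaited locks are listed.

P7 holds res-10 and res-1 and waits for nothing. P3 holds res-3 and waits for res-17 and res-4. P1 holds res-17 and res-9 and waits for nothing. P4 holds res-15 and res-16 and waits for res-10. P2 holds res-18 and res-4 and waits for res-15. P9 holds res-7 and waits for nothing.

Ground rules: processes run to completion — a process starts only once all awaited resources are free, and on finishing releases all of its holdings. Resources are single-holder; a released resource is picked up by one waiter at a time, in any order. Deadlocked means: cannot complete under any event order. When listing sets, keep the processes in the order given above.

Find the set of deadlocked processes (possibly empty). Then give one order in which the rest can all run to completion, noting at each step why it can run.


The deadlocked set is empty.
Key observation: every chain of waits terminates; starting from the processes that wait on nothing, all the rest unlock in turn.
One completion order for the rest: P7, P9, P1, P4, P2, P3.
Check, step by step:
  P7 waits on nothing -> runs at once and releases res-10 and res-1
  P9 waits on nothing -> runs at once and releases res-7
  P1 waits on nothing -> runs at once and releases res-17 and res-9
  P4: everything it awaited (res-10) is free; runs, freeing res-15 and res-16
  P2: everything it awaited (res-15) is free; runs, freeing res-18 and res-4
  P3: everything it awaited (res-17 and res-4) is free; runs, freeing res-3


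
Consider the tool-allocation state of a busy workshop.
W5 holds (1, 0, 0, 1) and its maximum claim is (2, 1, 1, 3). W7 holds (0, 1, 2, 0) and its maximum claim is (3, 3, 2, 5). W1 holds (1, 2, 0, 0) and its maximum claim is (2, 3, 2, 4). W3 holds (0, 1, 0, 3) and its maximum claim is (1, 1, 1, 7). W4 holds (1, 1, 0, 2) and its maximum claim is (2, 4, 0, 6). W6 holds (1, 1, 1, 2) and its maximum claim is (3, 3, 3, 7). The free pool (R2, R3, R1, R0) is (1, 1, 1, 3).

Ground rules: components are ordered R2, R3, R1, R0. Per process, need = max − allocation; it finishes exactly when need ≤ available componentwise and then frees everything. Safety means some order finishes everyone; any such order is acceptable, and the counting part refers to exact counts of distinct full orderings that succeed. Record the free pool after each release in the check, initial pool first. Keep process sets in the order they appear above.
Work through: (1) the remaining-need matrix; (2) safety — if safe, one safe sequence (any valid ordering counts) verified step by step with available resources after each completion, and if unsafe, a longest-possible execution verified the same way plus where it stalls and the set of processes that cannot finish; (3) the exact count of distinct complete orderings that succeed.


(1) Remaining need (order R2, R3, R1, R0):
  W5: (1, 1, 1, 2)
  W7: (3, 2, 0, 5)
  W1: (1, 1, 2, 4)
  W3: (1, 0, 1, 4)
  W4: (1, 3, 0, 4)
  W6: (2, 2, 2, 5)
(2) The state is UNSAFE.
Key observation: after W5, W3 the pool peaks at (2, 2, 1, 7), and each blocked process is short somewhere: W7 on R2; W1 on R1; W4 on R3; W6 on R1.
A maximal execution: W5, W3 — then nothing else fits. Step-by-step check:
  pool = (1, 1, 1, 3)
  W5 needs (1, 1, 1, 2) <= (1, 1, 1, 3) -> finishes; pool += (1, 0, 0, 1) = (2, 1, 1, 4)
  W3 needs (1, 0, 1, 4) <= (2, 1, 1, 4) -> finishes; pool += (0, 1, 0, 3) = (2, 2, 1, 7)
  blocked: W7 wants (3, 2, 0, 5), pool (2, 2, 1, 7) — not enough R2
  blocked: W1 wants (1, 1, 2, 4), pool (2, 2, 1, 7) — not enough R1
  blocked: W4 wants (1, 3, 0, 4), pool (2, 2, 1, 7) — not enough R3
  blocked: W6 wants (2, 2, 2, 5), pool (2, 2, 1, 7) — not enough R1
Permanently blocked: W7, W1, W4 and W6.
(3) The exact count: 0 of the possible complete orderings are safe sequences.


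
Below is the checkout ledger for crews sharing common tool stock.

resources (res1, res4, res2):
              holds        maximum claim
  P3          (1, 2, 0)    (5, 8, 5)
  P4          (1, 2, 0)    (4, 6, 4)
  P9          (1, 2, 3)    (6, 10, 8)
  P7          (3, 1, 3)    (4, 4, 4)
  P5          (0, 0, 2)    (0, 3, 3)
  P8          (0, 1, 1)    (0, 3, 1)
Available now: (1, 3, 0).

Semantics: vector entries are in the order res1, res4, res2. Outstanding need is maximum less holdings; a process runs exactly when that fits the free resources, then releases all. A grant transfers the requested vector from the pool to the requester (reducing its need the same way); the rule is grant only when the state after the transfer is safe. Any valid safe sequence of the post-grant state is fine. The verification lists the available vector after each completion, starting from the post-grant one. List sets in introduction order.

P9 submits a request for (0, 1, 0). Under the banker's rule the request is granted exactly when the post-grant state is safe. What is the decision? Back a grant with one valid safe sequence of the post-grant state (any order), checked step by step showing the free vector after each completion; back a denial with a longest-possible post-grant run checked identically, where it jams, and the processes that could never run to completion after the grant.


GRANT. The post-grant state is safe; one safe sequence: P8, P7, P5, P4, P3, P9.
Key observation: (1, 2, 0) free after granting still covers P8 first, and each release covers the next.
Step-by-step check of the post-grant state:
  pool = (1, 2, 0)
  P8: need (0, 2, 0) fits (1, 2, 0); releases (0, 1, 1), pool now (1, 3, 1)
  P7: need (1, 3, 1) fits (1, 3, 1); releases (3, 1, 3), pool now (4, 4, 4)
  P5: need (0, 3, 1) fits (4, 4, 4); releases (0, 0, 2), pool now (4, 4, 6)
  P4: need (3, 4, 4) fits (4, 4, 6); releases (1, 2, 0), pool now (5, 6, 6)
  P3: need (4, 6, 5) fits (5, 6, 6); releases (1, 2, 0), pool now (6, 8, 6)
  P9: need (5, 7, 5) fits (6, 8, 6); releases (1, 3, 3), pool now (7, 11, 9)


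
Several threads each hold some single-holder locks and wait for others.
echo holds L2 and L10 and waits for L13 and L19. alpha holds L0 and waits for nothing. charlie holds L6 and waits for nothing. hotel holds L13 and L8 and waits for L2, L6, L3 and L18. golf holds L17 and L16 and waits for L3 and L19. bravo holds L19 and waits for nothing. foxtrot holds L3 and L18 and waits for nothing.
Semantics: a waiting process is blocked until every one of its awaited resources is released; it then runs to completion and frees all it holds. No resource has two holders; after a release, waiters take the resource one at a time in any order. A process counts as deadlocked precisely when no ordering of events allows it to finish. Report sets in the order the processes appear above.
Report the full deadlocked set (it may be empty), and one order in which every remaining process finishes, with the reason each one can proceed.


Deadlocked: echo and hotel.
Key observation: along echo -> hotel -> echo, each member waits on what the next one holds — a deadlock; no other process is dragged down with it.
One completion order for the rest: bravo, foxtrot, charlie, alpha, golf.
Verifying each step:
  run bravo (it waits on nothing); releases L19
  run foxtrot (it waits on nothing); releases L3 and L18
  run charlie (it waits on nothing); releases L6
  run alpha (it waits on nothing); releases L0
  golf waits on L3 and L19 — all released -> runs and releases L17 and L16


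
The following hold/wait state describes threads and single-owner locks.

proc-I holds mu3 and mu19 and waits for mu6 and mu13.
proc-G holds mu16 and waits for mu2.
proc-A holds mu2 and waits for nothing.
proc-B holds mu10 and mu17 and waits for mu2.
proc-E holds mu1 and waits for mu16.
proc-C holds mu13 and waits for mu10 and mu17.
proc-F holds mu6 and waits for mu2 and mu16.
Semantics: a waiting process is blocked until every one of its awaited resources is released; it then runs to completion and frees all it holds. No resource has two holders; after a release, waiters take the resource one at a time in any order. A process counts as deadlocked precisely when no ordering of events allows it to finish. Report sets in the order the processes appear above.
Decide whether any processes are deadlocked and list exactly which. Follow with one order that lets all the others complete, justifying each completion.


Nothing here is deadlocked.
Key observation: the wait graph is acyclic; completion cascades from the unblocked processes through everyone else.
The rest can finish in the order proc-A, proc-G, proc-E, proc-F, proc-B, proc-C, proc-I.
Check, step by step:
  proc-A waits on nothing -> runs at once and releases mu2
  run proc-G (all its waits — mu2 — are resolved); releases mu16
  run proc-E (all its waits — mu16 — are resolved); releases mu1
  run proc-F (all its waits — mu2 and mu16 — are resolved); releases mu6
  run proc-B (all its waits — mu2 — are resolved); releases mu10 and mu17
  run proc-C (all its waits — mu10 and mu17 — are resolved); releases mu13
  run proc-I (all its waits — mu6 and mu13 — are resolved); releases mu3 and mu19


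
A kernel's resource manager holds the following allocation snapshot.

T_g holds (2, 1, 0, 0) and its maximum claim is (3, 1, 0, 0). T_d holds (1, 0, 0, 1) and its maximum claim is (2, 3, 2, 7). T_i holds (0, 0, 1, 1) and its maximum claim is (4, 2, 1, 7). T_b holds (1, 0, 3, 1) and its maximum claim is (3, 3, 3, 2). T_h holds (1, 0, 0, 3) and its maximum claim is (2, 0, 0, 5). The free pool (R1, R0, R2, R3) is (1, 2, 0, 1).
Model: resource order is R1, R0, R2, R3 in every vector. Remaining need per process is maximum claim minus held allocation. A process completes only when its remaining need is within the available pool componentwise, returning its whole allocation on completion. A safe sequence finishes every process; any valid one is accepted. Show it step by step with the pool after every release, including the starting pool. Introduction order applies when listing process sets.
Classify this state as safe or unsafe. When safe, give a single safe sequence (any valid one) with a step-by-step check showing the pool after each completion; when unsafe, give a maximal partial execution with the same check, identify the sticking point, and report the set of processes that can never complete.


UNSAFE — no complete ordering exists.
Key observation: after T_g, T_b, T_h complete, (5, 3, 3, 5) is the best the pool ever gets, yet each leftover process wants more R3.
Going as far as possible: T_g, T_b, T_h; after that, nothing fits. Walking it through:
  pool = (1, 2, 0, 1)
  T_g needs (1, 0, 0, 0) <= (1, 2, 0, 1) -> finishes; pool += (2, 1, 0, 0) = (3, 3, 0, 1)
  T_b needs (2, 3, 0, 1) <= (3, 3, 0, 1) -> finishes; pool += (1, 0, 3, 1) = (4, 3, 3, 2)
  T_h needs (1, 0, 0, 2) <= (4, 3, 3, 2) -> finishes; pool += (1, 0, 0, 3) = (5, 3, 3, 5)
  T_d cannot run: need (1, 3, 2, 6) vs free (5, 3, 3, 5) (insufficient R3)
  T_i cannot run: need (4, 2, 0, 6) vs free (5, 3, 3, 5) (insufficient R3)
Permanently blocked: T_d and T_i.


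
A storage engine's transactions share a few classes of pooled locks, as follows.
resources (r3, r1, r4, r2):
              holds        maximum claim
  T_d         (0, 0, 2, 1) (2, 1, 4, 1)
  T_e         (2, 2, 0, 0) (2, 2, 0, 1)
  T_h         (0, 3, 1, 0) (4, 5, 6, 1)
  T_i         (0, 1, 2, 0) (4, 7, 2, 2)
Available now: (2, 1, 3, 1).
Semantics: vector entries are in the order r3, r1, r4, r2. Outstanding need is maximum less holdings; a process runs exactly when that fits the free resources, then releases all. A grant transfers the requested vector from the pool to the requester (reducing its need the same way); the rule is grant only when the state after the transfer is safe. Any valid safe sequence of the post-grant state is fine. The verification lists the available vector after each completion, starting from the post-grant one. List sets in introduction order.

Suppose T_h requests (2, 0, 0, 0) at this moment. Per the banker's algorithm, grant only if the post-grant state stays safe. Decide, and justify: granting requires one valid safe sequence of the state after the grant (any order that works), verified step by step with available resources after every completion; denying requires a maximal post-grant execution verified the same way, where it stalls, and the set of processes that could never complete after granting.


GRANT — the state after the grant stays safe, e.g. via T_e, T_d, T_h, T_i.
Key observation: the grant leaves (0, 1, 3, 1) free — enough for T_e, whose release restarts the cascade.
Verifying the post-grant state step by step:
  pool = (0, 1, 3, 1)
  T_e needs (0, 0, 0, 1) <= (0, 1, 3, 1) -> finishes; pool += (2, 2, 0, 0) = (2, 3, 3, 1)
  T_d needs (2, 1, 2, 0) <= (2, 3, 3, 1) -> finishes; pool += (0, 0, 2, 1) = (2, 3, 5, 2)
  T_h needs (2, 2, 5, 1) <= (2, 3, 5, 2) -> finishes; pool += (2, 3, 1, 0) = (4, 6, 6, 2)
  T_i needs (4, 6, 0, 2) <= (4, 6, 6, 2) -> finishes; pool += (0, 1, 2, 0) = (4, 7, 8, 2)


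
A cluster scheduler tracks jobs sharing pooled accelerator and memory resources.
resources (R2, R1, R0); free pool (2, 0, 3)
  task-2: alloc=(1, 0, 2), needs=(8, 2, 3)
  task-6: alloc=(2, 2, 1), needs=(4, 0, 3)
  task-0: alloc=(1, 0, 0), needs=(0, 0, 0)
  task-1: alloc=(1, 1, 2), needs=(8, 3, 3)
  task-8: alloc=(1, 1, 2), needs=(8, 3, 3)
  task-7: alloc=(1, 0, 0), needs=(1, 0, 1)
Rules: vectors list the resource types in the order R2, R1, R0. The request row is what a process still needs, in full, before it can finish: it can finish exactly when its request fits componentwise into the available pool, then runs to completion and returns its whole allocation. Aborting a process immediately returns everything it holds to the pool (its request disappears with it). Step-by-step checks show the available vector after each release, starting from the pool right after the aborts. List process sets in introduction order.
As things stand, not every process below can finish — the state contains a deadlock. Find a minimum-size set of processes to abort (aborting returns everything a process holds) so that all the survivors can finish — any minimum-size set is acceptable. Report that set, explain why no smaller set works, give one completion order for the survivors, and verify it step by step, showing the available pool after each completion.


Abort task-2 and task-8.
Key observation: task-1 had no path to completion before; after the abort of task-2 and task-8 ((2, 1, 4) returned), step 4 is where it fits.
Minimality, checking each single-abort alternative: task-2 alone leaves task-1 blocked (short on R2 and R1); task-6 alone leaves task-2 blocked (short on R2); task-0 alone leaves task-2 blocked (short on R2); task-1 alone leaves task-2 blocked (short on R2); task-8 alone leaves task-2 blocked (short on R2); task-7 alone leaves task-2 blocked (short on R2).
Survivors finish in the order: task-6, task-7, task-0, task-1. Verifying each step (pool after the aborts first):
  pool = (4, 1, 7)
  run task-6 (needs (4, 0, 3), free (4, 1, 7)); after release of (2, 2, 1) the pool is (6, 3, 8)
  run task-7 (needs (1, 0, 1), free (6, 3, 8)); after release of (1, 0, 0) the pool is (7, 3, 8)
  run task-0 (needs (0, 0, 0), free (7, 3, 8)); after release of (1, 0, 0) the pool is (8, 3, 8)
  run task-1 (needs (8, 3, 3), free (8, 3, 8)); after release of (1, 1, 2) the pool is (9, 4, 10)


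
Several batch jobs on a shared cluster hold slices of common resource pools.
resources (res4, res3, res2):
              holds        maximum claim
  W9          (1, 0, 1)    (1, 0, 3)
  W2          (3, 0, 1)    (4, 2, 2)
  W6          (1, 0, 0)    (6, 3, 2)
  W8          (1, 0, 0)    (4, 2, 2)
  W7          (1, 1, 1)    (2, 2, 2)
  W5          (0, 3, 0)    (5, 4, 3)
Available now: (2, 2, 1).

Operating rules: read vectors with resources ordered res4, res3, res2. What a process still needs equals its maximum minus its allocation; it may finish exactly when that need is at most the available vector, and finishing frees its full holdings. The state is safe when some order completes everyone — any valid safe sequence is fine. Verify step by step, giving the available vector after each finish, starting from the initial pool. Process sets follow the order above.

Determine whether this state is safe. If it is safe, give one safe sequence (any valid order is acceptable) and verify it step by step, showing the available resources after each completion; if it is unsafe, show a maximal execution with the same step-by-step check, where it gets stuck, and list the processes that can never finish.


SAFE, for example via the order W7, W9, W8, W5, W2, W6.
Key observation: reading the order forward, W7 is the first process whose need (1, 1, 1) meets the free pool (2, 2, 1) exactly on a resource it requests.
Verifying each step:
  pool = (2, 2, 1)
  W7 needs (1, 1, 1) <= (2, 2, 1) -> finishes; pool += (1, 1, 1) = (3, 3, 2)
  W9 needs (0, 0, 2) <= (3, 3, 2) -> finishes; pool += (1, 0, 1) = (4, 3, 3)
  W8 needs (3, 2, 2) <= (4, 3, 3) -> finishes; pool += (1, 0, 0) = (5, 3, 3)
  W5 needs (5, 1, 3) <= (5, 3, 3) -> finishes; pool += (0, 3, 0) = (5, 6, 3)
  W2 needs (1, 2, 1) <= (5, 6, 3) -> finishes; pool += (3, 0, 1) = (8, 6, 4)
  W6 needs (5, 3, 2) <= (8, 6, 4) -> finishes; pool += (1, 0, 0) = (9, 6, 4)


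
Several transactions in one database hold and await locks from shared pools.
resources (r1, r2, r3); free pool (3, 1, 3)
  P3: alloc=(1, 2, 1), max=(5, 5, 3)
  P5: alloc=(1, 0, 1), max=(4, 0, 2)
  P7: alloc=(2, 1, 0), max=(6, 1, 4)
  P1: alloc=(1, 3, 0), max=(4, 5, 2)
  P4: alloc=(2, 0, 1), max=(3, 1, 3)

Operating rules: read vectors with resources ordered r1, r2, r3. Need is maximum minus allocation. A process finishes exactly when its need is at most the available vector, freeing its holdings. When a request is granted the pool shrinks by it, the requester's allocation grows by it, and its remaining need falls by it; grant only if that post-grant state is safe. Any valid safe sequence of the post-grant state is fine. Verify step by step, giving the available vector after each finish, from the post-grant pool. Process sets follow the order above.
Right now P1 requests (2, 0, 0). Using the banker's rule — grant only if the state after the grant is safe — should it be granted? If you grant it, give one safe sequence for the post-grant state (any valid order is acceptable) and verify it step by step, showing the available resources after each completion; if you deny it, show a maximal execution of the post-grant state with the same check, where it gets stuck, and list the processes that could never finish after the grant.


GRANT — the state after the grant stays safe, e.g. via P4, P5, P7, P1, P3.
Key observation: post-grant, (1, 1, 3) remains, and an order beginning with P4 completes everyone.
Verifying the post-grant state step by step:
  pool = (1, 1, 3)
  P4 needs (1, 1, 2) <= (1, 1, 3) -> finishes; pool += (2, 0, 1) = (3, 1, 4)
  P5 needs (3, 0, 1) <= (3, 1, 4) -> finishes; pool += (1, 0, 1) = (4, 1, 5)
  P7 needs (4, 0, 4) <= (4, 1, 5) -> finishes; pool += (2, 1, 0) = (6, 2, 5)
  P1 needs (1, 2, 2) <= (6, 2, 5) -> finishes; pool += (3, 3, 0) = (9, 5, 5)
  P3 needs (4, 3, 2) <= (9, 5, 5) -> finishes; pool += (1, 2, 1) = (10, 7, 6)


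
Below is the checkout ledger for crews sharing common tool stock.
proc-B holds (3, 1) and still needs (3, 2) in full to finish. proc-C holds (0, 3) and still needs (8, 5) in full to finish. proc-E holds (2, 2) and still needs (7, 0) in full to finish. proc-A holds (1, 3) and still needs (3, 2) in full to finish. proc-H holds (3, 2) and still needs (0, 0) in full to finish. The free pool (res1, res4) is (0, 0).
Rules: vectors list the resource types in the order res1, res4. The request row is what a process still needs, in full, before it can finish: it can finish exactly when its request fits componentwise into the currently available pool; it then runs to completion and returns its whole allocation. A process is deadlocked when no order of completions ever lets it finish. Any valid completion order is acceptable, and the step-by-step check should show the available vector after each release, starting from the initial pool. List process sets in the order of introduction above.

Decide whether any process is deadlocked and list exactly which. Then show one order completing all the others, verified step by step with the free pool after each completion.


The deadlocked set is empty.
Key observation: there is always a runnable process — proc-H first — so the state unwinds completely.
A valid finishing order for the others: proc-H, proc-A, proc-B, proc-E, proc-C. Check, step by step:
  pool = (0, 0)
  proc-H needs (0, 0) <= (0, 0) -> finishes; pool += (3, 2) = (3, 2)
  proc-A needs (3, 2) <= (3, 2) -> finishes; pool += (1, 3) = (4, 5)
  proc-B needs (3, 2) <= (4, 5) -> finishes; pool += (3, 1) = (7, 6)
  proc-E needs (7, 0) <= (7, 6) -> finishes; pool += (2, 2) = (9, 8)
  proc-C needs (8, 5) <= (9, 8) -> finishes; pool += (0, 3) = (9, 11)


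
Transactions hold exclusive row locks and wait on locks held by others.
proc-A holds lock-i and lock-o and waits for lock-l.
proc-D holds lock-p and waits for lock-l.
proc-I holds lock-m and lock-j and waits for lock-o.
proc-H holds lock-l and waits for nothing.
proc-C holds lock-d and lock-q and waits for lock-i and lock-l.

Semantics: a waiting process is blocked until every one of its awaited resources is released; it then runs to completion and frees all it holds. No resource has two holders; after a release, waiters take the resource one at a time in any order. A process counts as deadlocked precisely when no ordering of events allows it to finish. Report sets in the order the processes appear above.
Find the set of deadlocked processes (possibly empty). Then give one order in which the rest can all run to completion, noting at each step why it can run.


Nothing here is deadlocked.
Key observation: although several processes wait, no cycle exists — each chain bottoms out at a free runner.
One completion order for the rest: proc-H, proc-A, proc-D, proc-C, proc-I.
Step-by-step check:
  run proc-H (it waits on nothing); releases lock-l
  proc-A waits on lock-l — all released -> runs and releases lock-i and lock-o
  proc-D waits on lock-l — all released -> runs and releases lock-p
  proc-C waits on lock-i and lock-l — all released -> runs and releases lock-d and lock-q
  proc-I waits on lock-o — all released -> runs and releases lock-m and lock-j
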